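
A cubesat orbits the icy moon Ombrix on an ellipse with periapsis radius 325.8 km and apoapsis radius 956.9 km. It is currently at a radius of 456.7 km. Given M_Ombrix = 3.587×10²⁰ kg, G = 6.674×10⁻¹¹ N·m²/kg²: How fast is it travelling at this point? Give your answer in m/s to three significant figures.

μ = GM = 6.674×10⁻¹¹ × 3.587×10²⁰ = 2.394×10¹⁰ m³/s².
Semi-major axis a = (r_p + r_a)/2 = 641.35 km = 6.414×10⁵ m.
Vis-viva: v² = μ(2/r − 1/a) = 2.394×10¹⁰ × (4.379×10⁻⁶ − 1.559×10⁻⁶) = 6.751×10⁴ m²/s².
v = 259.8 m/s.

v ≈ 260 m/s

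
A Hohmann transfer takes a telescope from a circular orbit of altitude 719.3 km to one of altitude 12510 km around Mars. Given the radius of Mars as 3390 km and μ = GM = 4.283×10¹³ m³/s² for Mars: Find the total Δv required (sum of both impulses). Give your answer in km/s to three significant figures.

r₁ = 3390 + 719.3 = 4109.3 km = 4.1093×10⁶ m.
r₂ = 3390 + 12510 = 15900 km = 1.5900×10⁷ m.
Transfer ellipse a_t = (r₁ + r₂)/2 = 1.000×10⁷ m.
At r₁: circular v_c1 = √(μ/r₁) = 3228 m/s; transfer-periapsis v_p = √[μ(2/r₁ − 1/a_t)] = 4070 m/s.
Δv₁ = v_p − v_c1 = 841.5 m/s.
At r₂: circular v_c2 = √(μ/r₂) = 1641 m/s; transfer-apoapsis v_a = √[μ(2/r₂ − 1/a_t)] = 1052 m/s.
Δv₂ = v_c2 − v_a = 589.4 m/s.
Total Δv = Δv₁ + Δv₂ = 1431 m/s = 1.431 km/s.

Δv_total ≈ 1.43 km/s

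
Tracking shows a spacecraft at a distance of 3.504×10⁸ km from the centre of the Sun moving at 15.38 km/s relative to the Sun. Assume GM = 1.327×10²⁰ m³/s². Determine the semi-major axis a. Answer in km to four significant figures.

r = 3.504×10¹¹ m.
Vis-viva rearranged: 1/a = 2/r − v²/μ = 5.708×10⁻¹² − 1.783×10⁻¹² = 3.925×10⁻¹² m⁻¹.
a = 2.548×10¹¹ m = 2.5476×10⁸ km.

a ≈ 2.548×10⁸ km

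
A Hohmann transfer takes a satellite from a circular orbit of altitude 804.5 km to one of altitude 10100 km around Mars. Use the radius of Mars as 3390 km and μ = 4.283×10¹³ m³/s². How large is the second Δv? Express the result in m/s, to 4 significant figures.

r₁ = 3390 + 804.5 = 4194.5 km = 4.1945×10⁶ m.
r₂ = 3390 + 10100 = 13490 km = 1.3490×10⁷ m.
Transfer ellipse a_t = (r₁ + r₂)/2 = 8.842×10⁶ m.
At r₁: circular v_c1 = √(μ/r₁) = 3195 m/s; transfer-periapsis v_p = √[μ(2/r₁ − 1/a_t)] = 3947 m/s.
At r₂: circular v_c2 = √(μ/r₂) = 1782 m/s; transfer-apoapsis v_a = √[μ(2/r₂ − 1/a_t)] = 1227 m/s.
Δv₂ = v_c2 − v_a = 554.6 m/s.

Δv ≈ 554.6 m/s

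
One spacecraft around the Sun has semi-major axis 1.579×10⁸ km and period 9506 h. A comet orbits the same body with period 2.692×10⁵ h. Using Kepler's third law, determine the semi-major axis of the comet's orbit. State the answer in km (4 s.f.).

Kepler's third law: a³ ∝ T², so a₂ = a₁ (T₂/T₁)^(2/3).
T₂/T₁ = 28.32, (T₂/T₁)^(2/3) = 9.291.
a₂ = 1.579×10⁸ × 9.291 = 1.467×10⁹ km.

a₂ ≈ 1.467×10⁹ km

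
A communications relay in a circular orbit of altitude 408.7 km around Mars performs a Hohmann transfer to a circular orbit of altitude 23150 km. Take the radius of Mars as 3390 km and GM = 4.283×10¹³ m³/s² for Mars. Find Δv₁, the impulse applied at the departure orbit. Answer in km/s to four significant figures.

r₁ = 3390 + 408.7 = 3798.7 km = 3.7987×10⁶ m.
r₂ = 3390 + 23150 = 26540 km = 2.6540×10⁷ m.
Transfer ellipse a_t = (r₁ + r₂)/2 = 1.517×10⁷ m.
At r₁: circular v_c1 = √(μ/r₁) = 3358 m/s; transfer-periapsis v_p = √[μ(2/r₁ − 1/a_t)] = 4441 m/s.
Δv₁ = v_p − v_c1 = 1084 m/s.
= 1.084 km/s.

Δv ≈ 1.084 km/s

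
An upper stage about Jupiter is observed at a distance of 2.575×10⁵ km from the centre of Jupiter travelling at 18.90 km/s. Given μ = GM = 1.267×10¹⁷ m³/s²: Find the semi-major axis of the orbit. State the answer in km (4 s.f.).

a ≈ 2.021×10⁵ km

r = 2.575×10⁸ m.
Specific orbital energy ε = v²/2 − μ/r = (18900)²/2 − 1.267×10¹⁷/2.575×10⁸ = -3.134×10⁸ J/kg.
Since ε = −μ/(2a), a = −μ/(2ε) = 2.021×10⁸ m = 2.0212×10⁵ km.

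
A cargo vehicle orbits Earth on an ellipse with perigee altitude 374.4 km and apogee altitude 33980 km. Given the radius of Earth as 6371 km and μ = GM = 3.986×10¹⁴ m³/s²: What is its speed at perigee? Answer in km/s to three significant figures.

v ≈ 10.1 km/s

r_p = 6371 + 374.4 = 6745.4 km = 6.7454×10⁶ m.
r_a = 6371 + 33980 = 40351 km = 4.0351×10⁷ m.
Semi-major axis a = (r_p + r_a)/2 = 23548 km = 2.355×10⁷ m.
Vis-viva: v² = μ(2/r − 1/a) = 3.986×10¹⁴ × (2.965×10⁻⁷ − 4.247×10⁻⁸) = 1.013×10⁸ m²/s².
v = 10060 m/s = 10.06 km/s.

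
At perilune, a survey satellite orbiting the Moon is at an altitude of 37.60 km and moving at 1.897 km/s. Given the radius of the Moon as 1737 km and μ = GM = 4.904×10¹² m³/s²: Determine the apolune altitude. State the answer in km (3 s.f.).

r_p = 1737 + 37.60 = 1774.6 km = 1.775×10⁶ m.
Specific energy ε = v²/2 − μ/r = -9.641×10⁵ J/kg, so a = −μ/(2ε) = 2.543×10⁶ m.
The apsides satisfy r_p + r_a = 2a, so the apolune radius is 2a − r_p = 3.312×10⁶ m = 3311.8 km.
Apolune altitude = 3311.8 − 1737 = 1574.8 km.

apolune altitude ≈ 1570 km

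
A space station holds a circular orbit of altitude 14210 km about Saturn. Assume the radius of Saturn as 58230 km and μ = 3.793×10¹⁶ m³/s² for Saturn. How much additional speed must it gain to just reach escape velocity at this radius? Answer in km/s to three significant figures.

Δv ≈ 9.48 km/s

r = 58230 + 14210 = 72440 km = 7.2440×10⁷ m.
Circular speed v_c = √(μ/r) = 22880 m/s.
Escape speed v_esc = √(2μ/r) = √2 × v_c = 32360 m/s.
Δv = v_esc − v_c = 9478 m/s = 9.478 km/s.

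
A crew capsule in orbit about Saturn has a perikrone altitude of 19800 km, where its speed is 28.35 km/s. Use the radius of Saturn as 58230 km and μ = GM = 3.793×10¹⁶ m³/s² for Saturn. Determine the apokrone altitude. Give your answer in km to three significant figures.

apokrone altitude ≈ 3.14×10⁵ km

r_p = 58230 + 19800 = 78030 km = 7.803×10⁷ m.
Specific energy ε = v²/2 − μ/r = -8.423×10⁷ J/kg, so a = −μ/(2ε) = 2.251×10⁸ m.
The apsides satisfy r_p + r_a = 2a, so the apokrone radius is 2a − r_p = 3.723×10⁸ m = 3.7226×10⁵ km.
Apokrone altitude = 3.7226×10⁵ − 58230 = 3.1403×10⁵ km.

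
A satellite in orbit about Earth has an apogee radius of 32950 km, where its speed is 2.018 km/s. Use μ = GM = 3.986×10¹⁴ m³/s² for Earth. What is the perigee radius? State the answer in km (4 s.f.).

perigee radius ≈ 6669 km

r_a = 3.295×10⁷ m.
Specific energy ε = v²/2 − μ/r = -1.006×10⁷ J/kg, so a = −μ/(2ε) = 1.981×10⁷ m.
The apsides satisfy r_p + r_a = 2a, so the perigee radius is 2a − r_a = 6.669×10⁶ m = 6668.5 km.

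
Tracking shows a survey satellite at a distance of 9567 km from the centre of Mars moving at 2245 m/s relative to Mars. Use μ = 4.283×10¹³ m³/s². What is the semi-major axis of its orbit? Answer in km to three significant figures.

r = 9.567×10⁶ m.
Specific orbital energy ε = v²/2 − μ/r = (2245)²/2 − 4.283×10¹³/9.567×10⁶ = -1.957×10⁶ J/kg.
Since ε = −μ/(2a), a = −μ/(2ε) = 1.094×10⁷ m = 10944 km.

a ≈ 10900 km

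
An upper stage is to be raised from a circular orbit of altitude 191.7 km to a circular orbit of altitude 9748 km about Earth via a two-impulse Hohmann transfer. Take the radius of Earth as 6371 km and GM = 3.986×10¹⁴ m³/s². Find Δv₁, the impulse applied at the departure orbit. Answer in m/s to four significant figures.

r₁ = 6371 + 191.7 = 6562.7 km = 6.5627×10⁶ m.
r₂ = 6371 + 9748 = 16119 km = 1.6119×10⁷ m.
Transfer ellipse a_t = (r₁ + r₂)/2 = 1.134×10⁷ m.
At r₁: circular v_c1 = √(μ/r₁) = 7793 m/s; transfer-perigee v_p = √[μ(2/r₁ − 1/a_t)] = 9291 m/s.
Δv₁ = v_p − v_c1 = 1498 m/s.

Δv ≈ 1498 m/s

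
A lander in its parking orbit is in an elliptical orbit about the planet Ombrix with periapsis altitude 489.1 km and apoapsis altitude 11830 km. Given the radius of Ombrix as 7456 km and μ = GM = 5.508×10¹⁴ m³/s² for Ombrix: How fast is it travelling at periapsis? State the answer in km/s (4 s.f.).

r_p = 7456 + 489.1 = 7945.1 km = 7.9451×10⁶ m.
r_a = 7456 + 11830 = 19286 km = 1.9286×10⁷ m.
Semi-major axis a = (r_p + r_a)/2 = 13616 km = 1.362×10⁷ m.
Vis-viva: v² = μ(2/r − 1/a) = 5.508×10¹⁴ × (2.517×10⁻⁷ − 7.345×10⁻⁸) = 9.820×10⁷ m²/s².
v = 9909 m/s = 9.909 km/s.

v ≈ 9.909 km/s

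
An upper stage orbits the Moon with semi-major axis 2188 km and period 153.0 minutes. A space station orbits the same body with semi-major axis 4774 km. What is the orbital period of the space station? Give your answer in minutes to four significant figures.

T₂ ≈ 493.1 minutes

Kepler's third law: T² ∝ a³, so T₂ = T₁ (a₂/a₁)^(3/2).
a₂/a₁ = 2.182, (a₂/a₁)^(3/2) = 3.223.
T₂ = 153.0 × 3.223 = 493.1 minutes.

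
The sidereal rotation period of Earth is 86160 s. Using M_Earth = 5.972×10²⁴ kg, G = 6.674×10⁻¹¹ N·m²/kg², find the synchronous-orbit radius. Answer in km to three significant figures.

r_sync ≈ 42200 km

μ = GM = 6.674×10⁻¹¹ × 5.972×10²⁴ = 3.986×10¹⁴ m³/s².
A synchronous orbit has period T, so by Kepler's third law a = (μT²/4π²)^(1/3).
μT²/4π² = 3.986×10¹⁴ × (8.616×10⁴)² / 39.48 = 7.495×10²² m³.
a = 4.216×10⁷ m = 42162 km.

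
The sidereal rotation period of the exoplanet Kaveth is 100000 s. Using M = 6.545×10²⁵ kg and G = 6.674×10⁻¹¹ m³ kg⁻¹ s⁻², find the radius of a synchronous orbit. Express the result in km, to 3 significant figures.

μ = GM = 6.674×10⁻¹¹ × 6.545×10²⁵ = 4.368×10¹⁵ m³/s².
A synchronous orbit has period T, so by Kepler's third law a = (μT²/4π²)^(1/3).
μT²/4π² = 4.368×10¹⁵ × (1.000×10⁵)² / 39.48 = 1.106×10²⁴ m³.
a = 1.034×10⁸ m = 1.0343×10⁵ km.

r_sync ≈ 1.03×10⁵ km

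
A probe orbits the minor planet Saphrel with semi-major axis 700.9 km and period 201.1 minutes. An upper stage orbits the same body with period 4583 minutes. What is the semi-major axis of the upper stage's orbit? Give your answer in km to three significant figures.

Kepler's third law: a³ ∝ T², so a₂ = a₁ (T₂/T₁)^(2/3).
T₂/T₁ = 22.79, (T₂/T₁)^(2/3) = 8.038.
a₂ = 700.9 × 8.038 = 5634 km.

a₂ ≈ 5630 km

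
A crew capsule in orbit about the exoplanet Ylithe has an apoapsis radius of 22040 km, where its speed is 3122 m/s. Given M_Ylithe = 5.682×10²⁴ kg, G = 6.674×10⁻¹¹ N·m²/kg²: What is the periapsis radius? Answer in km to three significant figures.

periapsis radius ≈ 8710 km

μ = GM = 6.674×10⁻¹¹ × 5.682×10²⁴ = 3.792×10¹⁴ m³/s².
r_a = 2.204×10⁷ m.
Specific energy ε = v²/2 − μ/r = -1.233×10⁷ J/kg, so a = −μ/(2ε) = 1.537×10⁷ m.
The apsides satisfy r_p + r_a = 2a, so the periapsis radius is 2a − r_a = 8.710×10⁶ m = 8709.6 km.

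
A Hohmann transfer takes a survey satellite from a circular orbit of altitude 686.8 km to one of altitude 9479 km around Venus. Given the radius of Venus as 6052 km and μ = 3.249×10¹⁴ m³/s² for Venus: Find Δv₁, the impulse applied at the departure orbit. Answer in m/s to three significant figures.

Δv ≈ 1260 m/s

r₁ = 6052 + 686.8 = 6738.8 km = 6.7388×10⁶ m.
r₂ = 6052 + 9479 = 15531 km = 1.5531×10⁷ m.
Transfer ellipse a_t = (r₁ + r₂)/2 = 1.113×10⁷ m.
At r₁: circular v_c1 = √(μ/r₁) = 6944 m/s; transfer-periapsis v_p = √[μ(2/r₁ − 1/a_t)] = 8200 m/s.
Δv₁ = v_p − v_c1 = 1257 m/s.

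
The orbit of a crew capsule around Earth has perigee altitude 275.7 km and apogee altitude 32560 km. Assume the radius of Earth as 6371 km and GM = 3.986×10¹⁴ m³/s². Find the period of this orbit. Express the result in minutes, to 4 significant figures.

T ≈ 570.6 minutes

r_p = 6371 + 275.7 = 6646.7 km = 6.6467×10⁶ m.
r_a = 6371 + 32560 = 38931 km = 3.8931×10⁷ m.
Semi-major axis a = (r_p + r_a)/2 = (6646.7 + 38931)/2 = 22789 km = 2.279×10⁷ m.
By Kepler's third law T = 2π√(a³/μ) = 2π × 5.449×10³ = 3.424×10⁴ s.
= 570.6 minutes.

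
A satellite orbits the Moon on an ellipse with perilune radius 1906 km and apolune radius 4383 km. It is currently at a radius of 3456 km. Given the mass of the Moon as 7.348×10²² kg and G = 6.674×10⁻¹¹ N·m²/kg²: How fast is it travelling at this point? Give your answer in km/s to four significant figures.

μ = GM = 6.674×10⁻¹¹ × 7.348×10²² = 4.904×10¹² m³/s².
Semi-major axis a = (r_p + r_a)/2 = 3144.5 km = 3.144×10⁶ m.
Vis-viva: v² = μ(2/r − 1/a) = 4.904×10¹² × (5.787×10⁻⁷ − 3.180×10⁻⁷) = 1.278×10⁶ m²/s².
v = 1131 m/s = 1.131 km/s.

v ≈ 1.131 km/s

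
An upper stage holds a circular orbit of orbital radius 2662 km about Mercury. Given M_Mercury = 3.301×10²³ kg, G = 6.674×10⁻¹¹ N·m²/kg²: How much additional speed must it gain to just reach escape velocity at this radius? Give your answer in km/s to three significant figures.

μ = GM = 6.674×10⁻¹¹ × 3.301×10²³ = 2.203×10¹³ m³/s².
r = 2662 km = 2.662×10⁶ m.
Circular speed v_c = √(μ/r) = 2877 m/s.
Escape speed v_esc = √(2μ/r) = √2 × v_c = 4068 m/s.
Δv = v_esc − v_c = 1192 m/s = 1.192 km/s.

Δv ≈ 1.19 km/s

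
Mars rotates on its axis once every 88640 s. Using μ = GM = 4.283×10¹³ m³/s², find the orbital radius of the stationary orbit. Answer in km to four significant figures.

A synchronous orbit has period T, so by Kepler's third law a = (μT²/4π²)^(1/3).
μT²/4π² = 4.283×10¹³ × (8.864×10⁴)² / 39.48 = 8.524×10²¹ m³.
a = 2.043×10⁷ m = 20428 km.

r_sync ≈ 20430 km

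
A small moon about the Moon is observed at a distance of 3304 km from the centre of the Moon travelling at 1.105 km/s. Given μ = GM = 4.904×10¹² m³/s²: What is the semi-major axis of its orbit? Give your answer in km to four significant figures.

r = 3.304×10⁶ m.
Vis-viva rearranged: 1/a = 2/r − v²/μ = 6.053×10⁻⁷ − 2.490×10⁻⁷ = 3.563×10⁻⁷ m⁻¹.
a = 2.806×10⁶ m = 2806.3 km.

a ≈ 2806 km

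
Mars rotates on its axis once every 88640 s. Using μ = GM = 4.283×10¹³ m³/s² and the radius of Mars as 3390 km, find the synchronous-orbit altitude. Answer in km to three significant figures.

A synchronous orbit has period T, so by Kepler's third law a = (μT²/4π²)^(1/3).
μT²/4π² = 4.283×10¹³ × (8.864×10⁴)² / 39.48 = 8.524×10²¹ m³.
a = 2.043×10⁷ m = 20428 km.
Altitude h = a − R = 20428 − 3390 = 17038 km.

h_sync ≈ 17000 km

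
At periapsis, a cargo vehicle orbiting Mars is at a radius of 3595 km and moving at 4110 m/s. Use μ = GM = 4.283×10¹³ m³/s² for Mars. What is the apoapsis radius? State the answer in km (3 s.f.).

apoapsis radius ≈ 8760 km

r_p = 3.595×10⁶ m.
Specific energy ε = v²/2 − μ/r = -3.468×10⁶ J/kg, so a = −μ/(2ε) = 6.176×10⁶ m.
The apsides satisfy r_p + r_a = 2a, so the apoapsis radius is 2a − r_p = 8.756×10⁶ m = 8756.1 km.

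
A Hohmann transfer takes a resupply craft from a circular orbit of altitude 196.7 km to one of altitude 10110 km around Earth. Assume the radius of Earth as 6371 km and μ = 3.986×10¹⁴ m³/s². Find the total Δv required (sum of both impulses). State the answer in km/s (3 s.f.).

r₁ = 6371 + 196.7 = 6567.7 km = 6.5677×10⁶ m.
r₂ = 6371 + 10110 = 16481 km = 1.6481×10⁷ m.
Transfer ellipse a_t = (r₁ + r₂)/2 = 1.152×10⁷ m.
At r₁: circular v_c1 = √(μ/r₁) = 7790 m/s; transfer-perigee v_p = √[μ(2/r₁ − 1/a_t)] = 9316 m/s.
Δv₁ = v_p − v_c1 = 1526 m/s.
At r₂: circular v_c2 = √(μ/r₂) = 4918 m/s; transfer-apogee v_a = √[μ(2/r₂ − 1/a_t)] = 3713 m/s.
Δv₂ = v_c2 − v_a = 1205 m/s.
Total Δv = Δv₁ + Δv₂ = 2731 m/s = 2.731 km/s.

Δv_total ≈ 2.73 km/s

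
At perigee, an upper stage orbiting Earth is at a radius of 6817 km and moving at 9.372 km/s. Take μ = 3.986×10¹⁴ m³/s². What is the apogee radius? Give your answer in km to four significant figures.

r_p = 6.817×10⁶ m.
Specific energy ε = v²/2 − μ/r = -1.455×10⁷ J/kg, so a = −μ/(2ε) = 1.369×10⁷ m.
The apsides satisfy r_p + r_a = 2a, so the apogee radius is 2a − r_p = 2.057×10⁷ m = 20570 km.

apogee radius ≈ 20570 km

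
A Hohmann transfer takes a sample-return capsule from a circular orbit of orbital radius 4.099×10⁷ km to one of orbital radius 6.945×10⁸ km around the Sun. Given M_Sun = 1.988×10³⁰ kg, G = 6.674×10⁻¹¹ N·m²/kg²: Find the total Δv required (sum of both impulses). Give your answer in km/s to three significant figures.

Δv_total ≈ 30.5 km/s

μ = GM = 6.674×10⁻¹¹ × 1.988×10³⁰ = 1.327×10²⁰ m³/s².
r₁ = 4.099×10⁷ km = 4.099×10¹⁰ m.
r₂ = 6.945×10⁸ km = 6.945×10¹¹ m.
Transfer ellipse a_t = (r₁ + r₂)/2 = 3.677×10¹¹ m.
At r₁: circular v_c1 = √(μ/r₁) = 56890 m/s; transfer-perihelion v_p = √[μ(2/r₁ − 1/a_t)] = 78190 m/s.
Δv₁ = v_p − v_c1 = 21290 m/s.
At r₂: circular v_c2 = √(μ/r₂) = 13820 m/s; transfer-aphelion v_a = √[μ(2/r₂ − 1/a_t)] = 4615 m/s.
Δv₂ = v_c2 − v_a = 9207 m/s.
Total Δv = Δv₁ + Δv₂ = 30500 m/s = 30.50 km/s.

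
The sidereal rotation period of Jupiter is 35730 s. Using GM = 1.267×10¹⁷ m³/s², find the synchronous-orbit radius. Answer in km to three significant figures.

r_sync ≈ 1.60×10⁵ km

A synchronous orbit has period T, so by Kepler's third law a = (μT²/4π²)^(1/3).
μT²/4π² = 1.267×10¹⁷ × (3.573×10⁴)² / 39.48 = 4.097×10²⁴ m³.
a = 1.600×10⁸ m = 1.6002×10⁵ km.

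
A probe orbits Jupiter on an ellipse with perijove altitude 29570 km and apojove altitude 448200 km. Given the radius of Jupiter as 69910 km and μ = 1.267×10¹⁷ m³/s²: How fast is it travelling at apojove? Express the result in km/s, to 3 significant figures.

r_p = 69910 + 29570 = 99480 km = 9.9480×10⁷ m.
r_a = 69910 + 448200 = 518110 km = 5.1811×10⁸ m.
Semi-major axis a = (r_p + r_a)/2 = 3.0880×10⁵ km = 3.088×10⁸ m.
Vis-viva: v² = μ(2/r − 1/a) = 1.267×10¹⁷ × (3.860×10⁻⁹ − 3.238×10⁻⁹) = 7.878×10⁷ m²/s².
v = 8876 m/s = 8.876 km/s.

v ≈ 8.88 km/s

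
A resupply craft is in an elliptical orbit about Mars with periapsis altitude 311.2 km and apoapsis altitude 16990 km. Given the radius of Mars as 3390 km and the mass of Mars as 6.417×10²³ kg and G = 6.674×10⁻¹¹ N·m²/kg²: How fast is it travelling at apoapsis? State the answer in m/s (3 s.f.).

v ≈ 804 m/s

μ = GM = 6.674×10⁻¹¹ × 6.417×10²³ = 4.283×10¹³ m³/s².
r_p = 3390 + 311.2 = 3701.2 km = 3.7012×10⁶ m.
r_a = 3390 + 16990 = 20380 km = 2.0380×10⁷ m.
Semi-major axis a = (r_p + r_a)/2 = 12041 km = 1.204×10⁷ m.
Vis-viva: v² = μ(2/r − 1/a) = 4.283×10¹³ × (9.814×10⁻⁸ − 8.305×10⁻⁸) = 6.460×10⁵ m²/s².
v = 803.7 m/s.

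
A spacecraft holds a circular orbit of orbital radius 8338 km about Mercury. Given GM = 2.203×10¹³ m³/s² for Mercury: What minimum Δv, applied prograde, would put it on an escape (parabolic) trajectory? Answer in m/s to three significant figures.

r = 8338 km = 8.338×10⁶ m.
Circular speed v_c = √(μ/r) = 1625 m/s.
Escape speed v_esc = √(2μ/r) = √2 × v_c = 2299 m/s.
Δv = v_esc − v_c = 673.3 m/s.

Δv ≈ 673 m/s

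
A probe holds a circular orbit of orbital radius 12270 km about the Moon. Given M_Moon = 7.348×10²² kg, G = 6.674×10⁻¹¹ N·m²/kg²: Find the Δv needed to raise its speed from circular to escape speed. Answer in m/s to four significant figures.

Δv ≈ 261.9 m/s

μ = GM = 6.674×10⁻¹¹ × 7.348×10²² = 4.904×10¹² m³/s².
r = 12270 km = 1.227×10⁷ m.
Circular speed v_c = √(μ/r) = 632.2 m/s.
Escape speed v_esc = √(2μ/r) = √2 × v_c = 894.1 m/s.
Δv = v_esc − v_c = 261.9 m/s.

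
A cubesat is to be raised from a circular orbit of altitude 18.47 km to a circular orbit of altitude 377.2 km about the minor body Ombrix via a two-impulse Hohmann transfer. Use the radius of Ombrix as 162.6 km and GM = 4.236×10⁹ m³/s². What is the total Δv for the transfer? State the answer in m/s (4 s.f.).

r₁ = 162.6 + 18.47 = 181.07 km = 1.8107×10⁵ m.
r₂ = 162.6 + 377.2 = 539.80 km = 5.3980×10⁵ m.
Transfer ellipse a_t = (r₁ + r₂)/2 = 3.604×10⁵ m.
At r₁: circular v_c1 = √(μ/r₁) = 153.0 m/s; transfer-periapsis v_p = √[μ(2/r₁ − 1/a_t)] = 187.2 m/s.
Δv₁ = v_p − v_c1 = 34.23 m/s.
At r₂: circular v_c2 = √(μ/r₂) = 88.59 m/s; transfer-apoapsis v_a = √[μ(2/r₂ − 1/a_t)] = 62.79 m/s.
Δv₂ = v_c2 − v_a = 25.80 m/s.
Total Δv = Δv₁ + Δv₂ = 60.03 m/s.

Δv_total ≈ 60.03 m/s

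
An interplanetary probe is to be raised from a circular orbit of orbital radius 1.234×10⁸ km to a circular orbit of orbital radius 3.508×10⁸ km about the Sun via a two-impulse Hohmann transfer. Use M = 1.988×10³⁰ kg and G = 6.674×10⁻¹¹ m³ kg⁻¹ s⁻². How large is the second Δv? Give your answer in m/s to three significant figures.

Δv ≈ 5420 m/s

μ = GM = 6.674×10⁻¹¹ × 1.988×10³⁰ = 1.327×10²⁰ m³/s².
r₁ = 1.234×10⁸ km = 1.234×10¹¹ m.
r₂ = 3.508×10⁸ km = 3.508×10¹¹ m.
Transfer ellipse a_t = (r₁ + r₂)/2 = 2.371×10¹¹ m.
At r₁: circular v_c1 = √(μ/r₁) = 32790 m/s; transfer-perihelion v_p = √[μ(2/r₁ − 1/a_t)] = 39880 m/s.
At r₂: circular v_c2 = √(μ/r₂) = 19450 m/s; transfer-aphelion v_a = √[μ(2/r₂ − 1/a_t)] = 14030 m/s.
Δv₂ = v_c2 − v_a = 5418 m/s.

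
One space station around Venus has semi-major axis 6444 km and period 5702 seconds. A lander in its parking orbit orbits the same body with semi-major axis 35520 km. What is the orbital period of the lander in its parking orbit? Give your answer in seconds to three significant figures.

Kepler's third law: T² ∝ a³, so T₂ = T₁ (a₂/a₁)^(3/2).
a₂/a₁ = 5.512, (a₂/a₁)^(3/2) = 12.94.
T₂ = 5702 × 12.94 = 73790 seconds.

T₂ ≈ 73800 seconds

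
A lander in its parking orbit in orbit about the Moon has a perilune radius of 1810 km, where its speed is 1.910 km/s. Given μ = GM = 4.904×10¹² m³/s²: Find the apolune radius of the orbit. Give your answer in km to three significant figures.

apolune radius ≈ 3730 km

r_p = 1.810×10⁶ m.
Specific energy ε = v²/2 − μ/r = -8.853×10⁵ J/kg, so a = −μ/(2ε) = 2.770×10⁶ m.
The apsides satisfy r_p + r_a = 2a, so the apolune radius is 2a − r_p = 3.729×10⁶ m = 3729.1 km.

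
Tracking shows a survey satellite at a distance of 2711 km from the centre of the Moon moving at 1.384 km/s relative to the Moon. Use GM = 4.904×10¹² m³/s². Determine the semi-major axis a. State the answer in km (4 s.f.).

r = 2.711×10⁶ m.
Vis-viva rearranged: 1/a = 2/r − v²/μ = 7.377×10⁻⁷ − 3.906×10⁻⁷ = 3.471×10⁻⁷ m⁻¹.
a = 2.881×10⁶ m = 2880.6 km.

a ≈ 2881 km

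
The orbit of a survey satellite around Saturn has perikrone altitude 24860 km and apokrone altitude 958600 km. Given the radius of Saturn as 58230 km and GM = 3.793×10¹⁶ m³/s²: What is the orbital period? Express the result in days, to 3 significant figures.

r_p = 58230 + 24860 = 83090 km = 8.3090×10⁷ m.
r_a = 58230 + 958600 = 1016800 km = 1.0168×10⁹ m.
Semi-major axis a = (r_p + r_a)/2 = (83090 + 1.0168×10⁶)/2 = 5.4996×10⁵ km = 5.500×10⁸ m.
By Kepler's third law T = 2π√(a³/μ) = 2π × 6.622×10⁴ = 4.161×10⁵ s.
= 4.816 days.

T ≈ 4.82 days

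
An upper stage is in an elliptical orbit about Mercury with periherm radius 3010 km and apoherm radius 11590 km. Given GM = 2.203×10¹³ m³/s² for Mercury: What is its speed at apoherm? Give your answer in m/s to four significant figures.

Semi-major axis a = (r_p + r_a)/2 = 7300.0 km = 7.300×10⁶ m.
Vis-viva: v² = μ(2/r − 1/a) = 2.203×10¹³ × (1.726×10⁻⁷ − 1.370×10⁻⁷) = 7.837×10⁵ m²/s².
v = 885.3 m/s.

v ≈ 885.3 m/s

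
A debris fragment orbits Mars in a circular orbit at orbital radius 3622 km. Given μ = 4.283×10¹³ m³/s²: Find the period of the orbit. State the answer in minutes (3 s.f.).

r = 3622 km = 3.622×10⁶ m.
Kepler's third law: T = 2π√(r³/μ) = 2π√((3.622×10⁶)³ / 4.283×10¹³).
r³/μ = 1.109×10⁶ s², so T = 2π × 1.053×10³ = 6.618×10³ s.
Converting: 6.618×10³ s ÷ 60.00 = 110.3 minutes.

T ≈ 110 minutes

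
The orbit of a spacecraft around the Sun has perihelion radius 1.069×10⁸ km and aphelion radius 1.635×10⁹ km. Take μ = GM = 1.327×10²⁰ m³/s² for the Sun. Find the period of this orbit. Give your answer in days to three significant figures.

Semi-major axis a = (r_p + r_a)/2 = (1.0690×10⁸ + 1.6350×10⁹)/2 = 8.7095×10⁸ km = 8.710×10¹¹ m.
By Kepler's third law T = 2π√(a³/μ) = 2π × 7.056×10⁷ = 4.433×10⁸ s.
= 5131 days.

T ≈ 5130 days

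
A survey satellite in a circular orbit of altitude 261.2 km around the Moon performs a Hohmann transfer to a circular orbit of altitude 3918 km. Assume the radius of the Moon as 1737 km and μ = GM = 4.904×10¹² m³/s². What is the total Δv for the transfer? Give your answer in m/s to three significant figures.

Δv_total ≈ 596 m/s

r₁ = 1737 + 261.2 = 1998.2 km = 1.9982×10⁶ m.
r₂ = 1737 + 3918 = 5655.0 km = 5.6550×10⁶ m.
Transfer ellipse a_t = (r₁ + r₂)/2 = 3.827×10⁶ m.
At r₁: circular v_c1 = √(μ/r₁) = 1567 m/s; transfer-perilune v_p = √[μ(2/r₁ − 1/a_t)] = 1904 m/s.
Δv₁ = v_p − v_c1 = 337.8 m/s.
At r₂: circular v_c2 = √(μ/r₂) = 931.2 m/s; transfer-apolune v_a = √[μ(2/r₂ − 1/a_t)] = 672.9 m/s.
Δv₂ = v_c2 − v_a = 258.3 m/s.
Total Δv = Δv₁ + Δv₂ = 596.1 m/s.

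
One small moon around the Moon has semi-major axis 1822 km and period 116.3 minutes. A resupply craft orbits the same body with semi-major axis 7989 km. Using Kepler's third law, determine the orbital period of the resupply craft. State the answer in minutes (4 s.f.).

Kepler's third law: T² ∝ a³, so T₂ = T₁ (a₂/a₁)^(3/2).
a₂/a₁ = 4.385, (a₂/a₁)^(3/2) = 9.182.
T₂ = 116.3 × 9.182 = 1068 minutes.

T₂ ≈ 1068 minutes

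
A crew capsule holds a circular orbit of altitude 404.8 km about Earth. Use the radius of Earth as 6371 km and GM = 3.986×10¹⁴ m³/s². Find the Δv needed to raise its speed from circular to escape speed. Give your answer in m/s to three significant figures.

r = 6371 + 404.8 = 6775.8 km = 6.7758×10⁶ m.
Circular speed v_c = √(μ/r) = 7670 m/s.
Escape speed v_esc = √(2μ/r) = √2 × v_c = 10850 m/s.
Δv = v_esc − v_c = 3177 m/s.

Δv ≈ 3180 m/s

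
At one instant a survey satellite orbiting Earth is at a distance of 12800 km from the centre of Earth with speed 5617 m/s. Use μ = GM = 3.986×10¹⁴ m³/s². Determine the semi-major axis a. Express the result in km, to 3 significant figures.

a ≈ 13000 km

r = 1.280×10⁷ m.
Vis-viva rearranged: 1/a = 2/r − v²/μ = 1.563×10⁻⁷ − 7.915×10⁻⁸ = 7.710×10⁻⁸ m⁻¹.
a = 1.297×10⁷ m = 12971 km.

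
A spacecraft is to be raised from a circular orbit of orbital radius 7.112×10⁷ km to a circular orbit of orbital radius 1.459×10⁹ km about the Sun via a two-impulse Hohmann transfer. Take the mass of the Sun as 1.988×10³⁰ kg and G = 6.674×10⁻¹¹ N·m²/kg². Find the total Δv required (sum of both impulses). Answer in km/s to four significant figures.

μ = GM = 6.674×10⁻¹¹ × 1.988×10³⁰ = 1.327×10²⁰ m³/s².
r₁ = 7.112×10⁷ km = 7.112×10¹⁰ m.
r₂ = 1.459×10⁹ km = 1.459×10¹² m.
Transfer ellipse a_t = (r₁ + r₂)/2 = 7.651×10¹¹ m.
At r₁: circular v_c1 = √(μ/r₁) = 43190 m/s; transfer-perihelion v_p = √[μ(2/r₁ − 1/a_t)] = 59650 m/s.
Δv₁ = v_p − v_c1 = 16450 m/s.
At r₂: circular v_c2 = √(μ/r₂) = 9536 m/s; transfer-aphelion v_a = √[μ(2/r₂ − 1/a_t)] = 2908 m/s.
Δv₂ = v_c2 − v_a = 6629 m/s.
Total Δv = Δv₁ + Δv₂ = 23080 m/s = 23.08 km/s.

Δv_total ≈ 23.08 km/s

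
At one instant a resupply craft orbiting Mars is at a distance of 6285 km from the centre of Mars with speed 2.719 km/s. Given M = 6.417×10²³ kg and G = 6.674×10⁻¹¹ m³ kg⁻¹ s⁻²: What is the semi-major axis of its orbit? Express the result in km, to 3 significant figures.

μ = GM = 6.674×10⁻¹¹ × 6.417×10²³ = 4.283×10¹³ m³/s².
r = 6.285×10⁶ m.
Vis-viva rearranged: 1/a = 2/r − v²/μ = 3.182×10⁻⁷ − 1.726×10⁻⁷ = 1.456×10⁻⁷ m⁻¹.
a = 6.868×10⁶ m = 6868.4 km.

a ≈ 6870 km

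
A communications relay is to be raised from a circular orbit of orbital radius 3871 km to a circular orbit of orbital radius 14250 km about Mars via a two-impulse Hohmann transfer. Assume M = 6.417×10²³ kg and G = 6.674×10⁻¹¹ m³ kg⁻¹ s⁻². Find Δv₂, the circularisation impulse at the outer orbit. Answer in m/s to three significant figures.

μ = GM = 6.674×10⁻¹¹ × 6.417×10²³ = 4.283×10¹³ m³/s².
r₁ = 3871 km = 3.871×10⁶ m.
r₂ = 14250 km = 1.425×10⁷ m.
Transfer ellipse a_t = (r₁ + r₂)/2 = 9.060×10⁶ m.
At r₁: circular v_c1 = √(μ/r₁) = 3326 m/s; transfer-periapsis v_p = √[μ(2/r₁ − 1/a_t)] = 4171 m/s.
At r₂: circular v_c2 = √(μ/r₂) = 1734 m/s; transfer-apoapsis v_a = √[μ(2/r₂ − 1/a_t)] = 1133 m/s.
Δv₂ = v_c2 − v_a = 600.5 m/s.

Δv ≈ 600 m/s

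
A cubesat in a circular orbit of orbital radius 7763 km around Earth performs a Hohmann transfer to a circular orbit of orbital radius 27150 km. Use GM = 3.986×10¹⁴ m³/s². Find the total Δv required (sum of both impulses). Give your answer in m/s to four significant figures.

Δv_total ≈ 3047 m/s

r₁ = 7763 km = 7.763×10⁶ m.
r₂ = 27150 km = 2.715×10⁷ m.
Transfer ellipse a_t = (r₁ + r₂)/2 = 1.746×10⁷ m.
At r₁: circular v_c1 = √(μ/r₁) = 7166 m/s; transfer-perigee v_p = √[μ(2/r₁ − 1/a_t)] = 8936 m/s.
Δv₁ = v_p − v_c1 = 1771 m/s.
At r₂: circular v_c2 = √(μ/r₂) = 3832 m/s; transfer-apogee v_a = √[μ(2/r₂ − 1/a_t)] = 2555 m/s.
Δv₂ = v_c2 − v_a = 1276 m/s.
Total Δv = Δv₁ + Δv₂ = 3047 m/s.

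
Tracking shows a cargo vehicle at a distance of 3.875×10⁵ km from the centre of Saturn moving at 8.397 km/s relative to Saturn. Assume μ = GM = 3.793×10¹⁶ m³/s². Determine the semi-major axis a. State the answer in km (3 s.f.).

a ≈ 3.03×10⁵ km

r = 3.875×10⁸ m.
Vis-viva rearranged: 1/a = 2/r − v²/μ = 5.161×10⁻⁹ − 1.859×10⁻⁹ = 3.302×10⁻⁹ m⁻¹.
a = 3.028×10⁸ m = 3.0281×10⁵ km.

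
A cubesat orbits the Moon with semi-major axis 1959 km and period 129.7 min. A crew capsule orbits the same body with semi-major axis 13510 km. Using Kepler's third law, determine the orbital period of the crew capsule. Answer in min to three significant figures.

Kepler's third law: T² ∝ a³, so T₂ = T₁ (a₂/a₁)^(3/2).
a₂/a₁ = 6.896, (a₂/a₁)^(3/2) = 18.11.
T₂ = 129.7 × 18.11 = 2349 min.

T₂ ≈ 2350 min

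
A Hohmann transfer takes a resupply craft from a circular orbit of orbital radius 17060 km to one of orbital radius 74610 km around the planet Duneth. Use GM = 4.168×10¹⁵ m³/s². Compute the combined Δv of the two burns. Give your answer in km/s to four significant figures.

Δv_total ≈ 7.226 km/s

r₁ = 17060 km = 1.706×10⁷ m.
r₂ = 74610 km = 7.461×10⁷ m.
Transfer ellipse a_t = (r₁ + r₂)/2 = 4.584×10⁷ m.
At r₁: circular v_c1 = √(μ/r₁) = 15630 m/s; transfer-periapsis v_p = √[μ(2/r₁ − 1/a_t)] = 19940 m/s.
Δv₁ = v_p − v_c1 = 4312 m/s.
At r₂: circular v_c2 = √(μ/r₂) = 7474 m/s; transfer-apoapsis v_a = √[μ(2/r₂ − 1/a_t)] = 4560 m/s.
Δv₂ = v_c2 − v_a = 2914 m/s.
Total Δv = Δv₁ + Δv₂ = 7226 m/s = 7.226 km/s.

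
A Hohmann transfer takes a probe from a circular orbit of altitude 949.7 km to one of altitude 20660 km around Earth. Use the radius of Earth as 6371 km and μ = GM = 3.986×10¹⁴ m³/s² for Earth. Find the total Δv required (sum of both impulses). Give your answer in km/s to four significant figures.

r₁ = 6371 + 949.7 = 7320.7 km = 7.3207×10⁶ m.
r₂ = 6371 + 20660 = 27031 km = 2.7031×10⁷ m.
Transfer ellipse a_t = (r₁ + r₂)/2 = 1.718×10⁷ m.
At r₁: circular v_c1 = √(μ/r₁) = 7379 m/s; transfer-perigee v_p = √[μ(2/r₁ − 1/a_t)] = 9257 m/s.
Δv₁ = v_p − v_c1 = 1878 m/s.
At r₂: circular v_c2 = √(μ/r₂) = 3840 m/s; transfer-apogee v_a = √[μ(2/r₂ − 1/a_t)] = 2507 m/s.
Δv₂ = v_c2 − v_a = 1333 m/s.
Total Δv = Δv₁ + Δv₂ = 3211 m/s = 3.211 km/s.

Δv_total ≈ 3.211 km/s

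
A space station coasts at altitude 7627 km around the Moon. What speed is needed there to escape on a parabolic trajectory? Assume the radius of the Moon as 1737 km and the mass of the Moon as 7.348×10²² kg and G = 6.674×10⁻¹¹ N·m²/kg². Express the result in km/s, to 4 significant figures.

v_esc ≈ 1.023 km/s

μ = GM = 6.674×10⁻¹¹ × 7.348×10²² = 4.904×10¹² m³/s².
r = 1737 + 7627 = 9364.0 km = 9.3640×10⁶ m.
Escape speed v_esc = √(2μ/r) = √(2 × 4.904×10¹² / 9.364×10⁶) = √(1.047×10⁶) = 1023 m/s.
= 1.023 km/s.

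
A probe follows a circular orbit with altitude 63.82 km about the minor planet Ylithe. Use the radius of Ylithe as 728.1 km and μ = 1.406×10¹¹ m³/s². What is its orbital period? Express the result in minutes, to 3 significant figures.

T ≈ 197 minutes

r = 728.1 + 63.82 = 791.92 km = 7.9192×10⁵ m.
Kepler's third law: T = 2π√(r³/μ) = 2π√((7.919×10⁵)³ / 1.406×10¹¹).
r³/μ = 3.532×10⁶ s², so T = 2π × 1.879×10³ = 1.181×10⁴ s.
Converting: 1.181×10⁴ s ÷ 60.00 = 196.8 minutes.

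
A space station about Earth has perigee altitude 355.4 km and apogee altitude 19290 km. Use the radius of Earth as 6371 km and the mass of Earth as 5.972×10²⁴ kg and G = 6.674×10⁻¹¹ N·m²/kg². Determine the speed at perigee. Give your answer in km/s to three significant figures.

v ≈ 9.69 km/s

μ = GM = 6.674×10⁻¹¹ × 5.972×10²⁴ = 3.986×10¹⁴ m³/s².
r_p = 6371 + 355.4 = 6726.4 km = 6.7264×10⁶ m.
r_a = 6371 + 19290 = 25661 km = 2.5661×10⁷ m.
Semi-major axis a = (r_p + r_a)/2 = 16194 km = 1.619×10⁷ m.
Vis-viva: v² = μ(2/r − 1/a) = 3.986×10¹⁴ × (2.973×10⁻⁷ − 6.175×10⁻⁸) = 9.390×10⁷ m²/s².
v = 9690 m/s = 9.690 km/s.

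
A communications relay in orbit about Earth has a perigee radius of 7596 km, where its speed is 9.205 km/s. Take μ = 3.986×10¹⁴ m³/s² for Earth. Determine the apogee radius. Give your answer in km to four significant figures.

apogee radius ≈ 31830 km

r_p = 7.596×10⁶ m.
Specific energy ε = v²/2 − μ/r = -1.011×10⁷ J/kg, so a = −μ/(2ε) = 1.972×10⁷ m.
The apsides satisfy r_p + r_a = 2a, so the apogee radius is 2a − r_p = 3.183×10⁷ m = 31834 km.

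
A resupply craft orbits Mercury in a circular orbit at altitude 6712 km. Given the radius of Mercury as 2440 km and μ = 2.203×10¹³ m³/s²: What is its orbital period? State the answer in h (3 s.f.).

r = 2440 + 6712 = 9152.0 km = 9.1520×10⁶ m.
Kepler's third law: T = 2π√(r³/μ) = 2π√((9.152×10⁶)³ / 2.203×10¹³).
r³/μ = 3.480×10⁷ s², so T = 2π × 5.899×10³ = 3.706×10⁴ s.
Converting: 3.706×10⁴ s ÷ 3600 = 10.30 h.

T ≈ 10.3 h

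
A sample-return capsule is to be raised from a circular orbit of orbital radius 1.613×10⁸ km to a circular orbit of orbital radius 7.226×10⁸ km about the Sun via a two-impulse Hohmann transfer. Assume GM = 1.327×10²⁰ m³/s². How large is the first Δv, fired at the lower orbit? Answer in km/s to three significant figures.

r₁ = 1.613×10⁸ km = 1.613×10¹¹ m.
r₂ = 7.226×10⁸ km = 7.226×10¹¹ m.
Transfer ellipse a_t = (r₁ + r₂)/2 = 4.420×10¹¹ m.
At r₁: circular v_c1 = √(μ/r₁) = 28680 m/s; transfer-perihelion v_p = √[μ(2/r₁ − 1/a_t)] = 36680 m/s.
Δv₁ = v_p − v_c1 = 7993 m/s.
= 7.993 km/s.

Δv ≈ 7.99 km/s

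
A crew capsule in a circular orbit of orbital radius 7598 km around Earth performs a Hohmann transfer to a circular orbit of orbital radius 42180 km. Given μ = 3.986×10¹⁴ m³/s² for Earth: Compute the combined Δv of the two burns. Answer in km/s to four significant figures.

Δv_total ≈ 3.562 km/s

r₁ = 7598 km = 7.598×10⁶ m.
r₂ = 42180 km = 4.218×10⁷ m.
Transfer ellipse a_t = (r₁ + r₂)/2 = 2.489×10⁷ m.
At r₁: circular v_c1 = √(μ/r₁) = 7243 m/s; transfer-perigee v_p = √[μ(2/r₁ − 1/a_t)] = 9429 m/s.
Δv₁ = v_p − v_c1 = 2186 m/s.
At r₂: circular v_c2 = √(μ/r₂) = 3074 m/s; transfer-apogee v_a = √[μ(2/r₂ − 1/a_t)] = 1698 m/s.
Δv₂ = v_c2 − v_a = 1376 m/s.
Total Δv = Δv₁ + Δv₂ = 3562 m/s = 3.562 km/s.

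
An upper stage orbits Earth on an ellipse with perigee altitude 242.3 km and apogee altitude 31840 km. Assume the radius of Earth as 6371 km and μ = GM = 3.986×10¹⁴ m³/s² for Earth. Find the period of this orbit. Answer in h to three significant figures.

T ≈ 9.28 h

r_p = 6371 + 242.3 = 6613.3 km = 6.6133×10⁶ m.
r_a = 6371 + 31840 = 38211 km = 3.8211×10⁷ m.
Semi-major axis a = (r_p + r_a)/2 = (6613.3 + 38211)/2 = 22412 km = 2.241×10⁷ m.
By Kepler's third law T = 2π√(a³/μ) = 2π × 5.314×10³ = 3.339×10⁴ s.
= 9.275 h.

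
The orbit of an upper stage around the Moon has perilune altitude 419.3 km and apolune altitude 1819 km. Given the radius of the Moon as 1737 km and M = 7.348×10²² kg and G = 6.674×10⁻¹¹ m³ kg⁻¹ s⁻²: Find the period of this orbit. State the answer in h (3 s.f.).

μ = GM = 6.674×10⁻¹¹ × 7.348×10²² = 4.904×10¹² m³/s².
r_p = 1737 + 419.3 = 2156.3 km = 2.1563×10⁶ m.
r_a = 1737 + 1819 = 3556.0 km = 3.5560×10⁶ m.
Semi-major axis a = (r_p + r_a)/2 = (2156.3 + 3556.0)/2 = 2856.2 km = 2.856×10⁶ m.
By Kepler's third law T = 2π√(a³/μ) = 2π × 2.180×10³ = 1.370×10⁴ s.
= 3.804 h.

T ≈ 3.80 h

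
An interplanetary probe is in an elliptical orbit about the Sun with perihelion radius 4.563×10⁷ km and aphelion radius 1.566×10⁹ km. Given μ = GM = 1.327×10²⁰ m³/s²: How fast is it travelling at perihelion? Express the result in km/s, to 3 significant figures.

Semi-major axis a = (r_p + r_a)/2 = 8.0582×10⁸ km = 8.058×10¹¹ m.
Vis-viva: v² = μ(2/r − 1/a) = 1.327×10²⁰ × (4.383×10⁻¹¹ − 1.241×10⁻¹²) = 5.652×10⁹ m²/s².
v = 75180 m/s = 75.18 km/s.

v ≈ 75.2 km/s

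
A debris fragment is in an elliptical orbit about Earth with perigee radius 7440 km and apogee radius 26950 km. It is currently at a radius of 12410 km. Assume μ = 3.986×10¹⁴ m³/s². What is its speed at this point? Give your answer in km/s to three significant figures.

v ≈ 6.41 km/s

Semi-major axis a = (r_p + r_a)/2 = 17195 km = 1.720×10⁷ m.
Vis-viva: v² = μ(2/r − 1/a) = 3.986×10¹⁴ × (1.612×10⁻⁷ − 5.816×10⁻⁸) = 4.106×10⁷ m²/s².
v = 6408 m/s = 6.408 km/s.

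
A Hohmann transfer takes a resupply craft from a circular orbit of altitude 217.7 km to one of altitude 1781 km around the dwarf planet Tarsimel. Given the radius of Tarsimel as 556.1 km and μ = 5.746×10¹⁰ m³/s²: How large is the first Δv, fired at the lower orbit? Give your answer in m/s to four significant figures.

Δv ≈ 61.52 m/s

r₁ = 556.1 + 217.7 = 773.80 km = 7.7380×10⁵ m.
r₂ = 556.1 + 1781 = 2337.1 km = 2.3371×10⁶ m.
Transfer ellipse a_t = (r₁ + r₂)/2 = 1.555×10⁶ m.
At r₁: circular v_c1 = √(μ/r₁) = 272.5 m/s; transfer-periapsis v_p = √[μ(2/r₁ − 1/a_t)] = 334.0 m/s.
Δv₁ = v_p − v_c1 = 61.52 m/s.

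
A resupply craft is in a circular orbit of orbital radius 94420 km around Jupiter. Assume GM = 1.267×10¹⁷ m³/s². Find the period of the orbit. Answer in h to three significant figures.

r = 94420 km = 9.442×10⁷ m.
Kepler's third law: T = 2π√(r³/μ) = 2π√((9.442×10⁷)³ / 1.267×10¹⁷).
r³/μ = 6.644×10⁶ s², so T = 2π × 2.578×10³ = 1.620×10⁴ s.
Converting: 1.620×10⁴ s ÷ 3600 = 4.499 h.

T ≈ 4.50 h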